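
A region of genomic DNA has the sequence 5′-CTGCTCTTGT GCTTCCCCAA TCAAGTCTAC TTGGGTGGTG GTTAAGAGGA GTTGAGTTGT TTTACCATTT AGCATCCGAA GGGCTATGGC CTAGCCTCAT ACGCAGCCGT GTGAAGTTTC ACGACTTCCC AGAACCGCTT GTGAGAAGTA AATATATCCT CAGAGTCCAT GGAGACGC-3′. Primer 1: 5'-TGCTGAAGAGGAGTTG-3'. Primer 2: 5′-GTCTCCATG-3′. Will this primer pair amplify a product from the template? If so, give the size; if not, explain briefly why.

Primer 1 (TGCTGAAGAGGAGTTG) does not match the top strand, and its reverse complement CAACTCCTCTTCAGCA does not match either.
With no annealing site for primer 1, no amplification occurs.

No product — primer 1 has no binding site in the template.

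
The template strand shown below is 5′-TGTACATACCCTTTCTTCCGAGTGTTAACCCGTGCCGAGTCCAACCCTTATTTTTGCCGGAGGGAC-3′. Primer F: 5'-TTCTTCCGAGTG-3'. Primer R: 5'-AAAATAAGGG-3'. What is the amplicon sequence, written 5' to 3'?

5'-TTCTTCCGAGTGTTAACCCGTGCCGAGTCCAACCCTTATTTT-3'

Scanning the template, TTCTTCCGAGTG occurs at positions 13–24; this primer anneals to the bottom strand there with its 3' end pointing downstream.
Taking the reverse complement of AAAATAAGGG gives CCCTTATTTT, found at positions 45–54 on the template; the primer anneals here to the top strand with its 3' end pointing upstream.
The product is the template from position 13 through 54 (42 bp).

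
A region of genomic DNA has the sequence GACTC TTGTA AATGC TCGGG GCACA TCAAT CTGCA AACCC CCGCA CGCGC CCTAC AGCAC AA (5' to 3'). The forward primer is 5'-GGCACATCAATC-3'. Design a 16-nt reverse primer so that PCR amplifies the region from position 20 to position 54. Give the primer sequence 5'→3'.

The product's 3' end on the top strand is position 54.
The reverse primer anneals to the top strand over positions 39–54, i.e. to CCCCGCACGCGCCCTA.
Its sequence written 5'→3' is the reverse complement: TAGGGCGCGTGCGGGG.

5'-TAGGGCGCGTGCGGGG-3'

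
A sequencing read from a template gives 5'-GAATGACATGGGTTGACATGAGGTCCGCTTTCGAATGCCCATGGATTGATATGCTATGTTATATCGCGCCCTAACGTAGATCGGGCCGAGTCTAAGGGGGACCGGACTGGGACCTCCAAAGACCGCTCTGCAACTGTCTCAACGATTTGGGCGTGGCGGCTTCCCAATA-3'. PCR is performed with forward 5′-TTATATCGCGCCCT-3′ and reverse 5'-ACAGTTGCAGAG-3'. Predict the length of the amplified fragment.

79 bp

Forward primer TTATATCGCGCCCT is found on the top strand at positions 59–72.
Taking the reverse complement of ACAGTTGCAGAG gives CTCTGCAACTGT, found at positions 126–137 on the template; the primer anneals here to the top strand with its 3' end pointing upstream.
Product length = (reverse-primer end) − (forward-primer start) + 1 = 137 − 59 + 1 = 79 bp.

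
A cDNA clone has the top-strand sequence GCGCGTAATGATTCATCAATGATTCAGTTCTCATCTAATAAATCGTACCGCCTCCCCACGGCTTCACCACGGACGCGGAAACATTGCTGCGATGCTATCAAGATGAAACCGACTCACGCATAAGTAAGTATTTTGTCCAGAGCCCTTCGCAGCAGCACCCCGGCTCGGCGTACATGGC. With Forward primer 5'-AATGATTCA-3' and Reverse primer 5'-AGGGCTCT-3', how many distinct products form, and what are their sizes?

The forward primer AATGATTCA matches the top strand at positions 7–15, 18–26.
The reverse primer's reverse complement is AGAGCCCT, matching at positions 139–146.
Each forward site pairs with the reverse site to give a product ending at position 146: sizes 140, 129 bp.

Two products: 140 bp, 129 bp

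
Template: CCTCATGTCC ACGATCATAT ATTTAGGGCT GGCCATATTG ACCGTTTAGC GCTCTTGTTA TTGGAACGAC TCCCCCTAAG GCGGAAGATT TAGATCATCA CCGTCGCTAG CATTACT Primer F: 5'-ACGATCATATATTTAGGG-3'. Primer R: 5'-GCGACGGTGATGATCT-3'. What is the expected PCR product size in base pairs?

97 bp

The forward primer matches the template at positions 11–28.
The reverse primer's reverse complement is AGATCATCACCGTCGC, which matches the template at positions 92–107.
Product length = (reverse-primer end) − (forward-primer start) + 1 = 107 − 11 + 1 = 97 bp.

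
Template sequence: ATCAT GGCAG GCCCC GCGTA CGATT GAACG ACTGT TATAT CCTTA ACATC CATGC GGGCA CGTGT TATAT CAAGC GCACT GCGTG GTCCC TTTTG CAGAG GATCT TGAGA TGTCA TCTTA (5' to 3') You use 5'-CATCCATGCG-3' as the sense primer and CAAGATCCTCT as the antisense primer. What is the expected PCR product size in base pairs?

Scanning the template, CATCCATGCG occurs at positions 47–56; this primer anneals to the bottom strand there with its 3' end pointing downstream.
Reverse complement of the reverse primer: AGAGGATCTTG. This occurs on the top strand at positions 97–107.
Product length = (reverse-primer end) − (forward-primer start) + 1 = 107 − 47 + 1 = 61 bp.

61 bp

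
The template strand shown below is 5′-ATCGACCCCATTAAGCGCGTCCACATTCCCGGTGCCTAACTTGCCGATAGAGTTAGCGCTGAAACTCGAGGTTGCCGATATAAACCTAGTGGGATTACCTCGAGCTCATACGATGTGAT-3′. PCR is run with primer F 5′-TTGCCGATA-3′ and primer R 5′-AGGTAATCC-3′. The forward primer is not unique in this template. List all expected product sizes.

60 bp, 29 bp

The forward primer TTGCCGATA matches the top strand at positions 41–49, 72–80.
The reverse primer's reverse complement is GGATTACCT, matching at positions 92–100.
Each forward site pairs with the reverse site to give a product ending at position 100: sizes 60, 29 bp.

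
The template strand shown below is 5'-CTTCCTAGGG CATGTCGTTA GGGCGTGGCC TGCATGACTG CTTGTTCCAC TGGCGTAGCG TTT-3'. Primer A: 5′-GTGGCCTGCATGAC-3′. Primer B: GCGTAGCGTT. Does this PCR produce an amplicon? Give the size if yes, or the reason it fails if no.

No product — both primers anneal to the same strand and extend in the same direction.

Primer A (GTGGCCTGCATGAC) matches the top strand at positions 25–38 (3' end points downstream).
Primer B (GCGTAGCGTT) also matches the top strand directly, at positions 53–62 — its reverse complement AACGCTACGC is not present.
Both primers anneal to the bottom strand with 3' ends pointing the same way, so neither can prime synthesis back toward the other.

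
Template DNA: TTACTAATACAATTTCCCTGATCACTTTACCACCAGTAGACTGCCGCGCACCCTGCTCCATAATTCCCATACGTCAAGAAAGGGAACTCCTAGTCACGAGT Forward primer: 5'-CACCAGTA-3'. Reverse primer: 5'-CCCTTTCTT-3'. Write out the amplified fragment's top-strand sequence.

The forward primer matches the template at positions 31–38.
The reverse primer's reverse complement is AAGAAAGGG, which matches the template at positions 76–84.
The product is the template from position 31 through 84 (54 bp).

5'-CACCAGTAGACTGCCGCGCACCCTGCTCCATAATTCCCATACGTCAAGAAAGGG-3'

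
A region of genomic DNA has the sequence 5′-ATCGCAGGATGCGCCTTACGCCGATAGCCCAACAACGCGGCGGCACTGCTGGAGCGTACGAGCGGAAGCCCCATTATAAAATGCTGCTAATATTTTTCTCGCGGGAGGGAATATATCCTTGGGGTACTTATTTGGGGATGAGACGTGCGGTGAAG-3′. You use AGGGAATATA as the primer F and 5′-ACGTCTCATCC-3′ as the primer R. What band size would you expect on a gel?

41 bp

Scanning the template, AGGGAATATA occurs at positions 106–115; this primer anneals to the bottom strand there with its 3' end pointing downstream.
The reverse primer's reverse complement is GGATGAGACGT, which matches the template at positions 136–146.
Amplicon spans positions 106–146: 41 bp.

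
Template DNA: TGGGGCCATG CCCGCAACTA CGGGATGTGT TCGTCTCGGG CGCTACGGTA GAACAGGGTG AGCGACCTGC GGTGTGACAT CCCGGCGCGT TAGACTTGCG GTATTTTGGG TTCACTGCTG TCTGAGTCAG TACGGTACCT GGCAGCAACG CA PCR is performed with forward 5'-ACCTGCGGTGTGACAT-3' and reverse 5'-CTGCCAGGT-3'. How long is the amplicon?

81 bp

Forward primer ACCTGCGGTGTGACAT is found on the top strand at positions 65–80.
Reverse complement of the reverse primer: ACCTGGCAG. This occurs on the top strand at positions 137–145.
Amplicon spans positions 65–145: 81 bp.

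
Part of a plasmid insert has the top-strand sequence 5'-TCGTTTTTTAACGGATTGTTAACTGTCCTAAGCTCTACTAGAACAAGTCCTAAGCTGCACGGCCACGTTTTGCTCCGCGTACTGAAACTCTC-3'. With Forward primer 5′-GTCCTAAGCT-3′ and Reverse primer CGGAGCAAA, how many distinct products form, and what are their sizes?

Two products: 53 bp, 31 bp

The forward primer GTCCTAAGCT matches the top strand at positions 25–34, 47–56.
The reverse primer's reverse complement is TTTGCTCCG, matching at positions 69–77.
Each forward site pairs with the reverse site to give a product ending at position 77: sizes 53, 31 bp.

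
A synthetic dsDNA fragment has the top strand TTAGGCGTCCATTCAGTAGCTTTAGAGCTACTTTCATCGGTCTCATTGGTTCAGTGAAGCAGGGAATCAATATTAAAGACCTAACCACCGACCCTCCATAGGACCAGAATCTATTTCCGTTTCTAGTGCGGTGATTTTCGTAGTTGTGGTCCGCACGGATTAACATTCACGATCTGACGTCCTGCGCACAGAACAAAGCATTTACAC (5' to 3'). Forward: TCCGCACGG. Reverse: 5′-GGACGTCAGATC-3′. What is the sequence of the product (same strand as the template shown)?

Forward primer TCCGCACGG is found on the top strand at positions 150–158.
Taking the reverse complement of GGACGTCAGATC gives GATCTGACGTCC, found at positions 171–182 on the template; the primer anneals here to the top strand with its 3' end pointing upstream.
The product is the template from position 150 through 182 (33 bp).

5'-TCCGCACGGATTAACATTCACGATCTGACGTCC-3'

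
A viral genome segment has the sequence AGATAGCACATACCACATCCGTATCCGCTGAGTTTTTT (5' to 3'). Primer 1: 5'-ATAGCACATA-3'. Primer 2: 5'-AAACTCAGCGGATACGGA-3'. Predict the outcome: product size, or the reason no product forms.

Primer 1 (ATAGCACATA) matches the top strand at positions 3–12; it acts as a forward primer.
Primer 2's reverse complement is TCCGTATCCGCTGAGTTT, matching the top strand at positions 18–35; it acts as a reverse primer.
The 3' ends face each other across positions 3–35, giving a 33 bp product.

Yes — a 33 bp product.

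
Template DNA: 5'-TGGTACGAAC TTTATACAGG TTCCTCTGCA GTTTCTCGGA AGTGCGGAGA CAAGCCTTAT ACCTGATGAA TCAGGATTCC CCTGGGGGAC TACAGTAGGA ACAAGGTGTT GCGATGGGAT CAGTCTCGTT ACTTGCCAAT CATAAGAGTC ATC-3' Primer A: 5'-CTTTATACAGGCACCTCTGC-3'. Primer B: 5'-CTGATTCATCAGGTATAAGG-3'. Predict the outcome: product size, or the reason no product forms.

Primer A (CTTTATACAGGCACCTCTGC) does not match the top strand, and its reverse complement GCAGAGGTGCCTGTATAAAG does not match either.
With no annealing site for primer A, no amplification occurs.

No product — primer A has no binding site in the template.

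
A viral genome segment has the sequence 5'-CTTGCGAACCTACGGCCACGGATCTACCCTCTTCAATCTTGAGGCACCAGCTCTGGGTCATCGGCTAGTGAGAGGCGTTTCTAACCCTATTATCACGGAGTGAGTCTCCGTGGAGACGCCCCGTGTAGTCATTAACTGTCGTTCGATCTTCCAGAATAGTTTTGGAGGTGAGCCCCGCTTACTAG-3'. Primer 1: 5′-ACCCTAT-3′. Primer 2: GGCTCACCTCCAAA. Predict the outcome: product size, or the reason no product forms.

Primer 1 (ACCCTAT) matches the top strand at positions 84–90; it acts as a forward primer.
Primer 2's reverse complement is TTTGGAGGTGAGCC, matching the top strand at positions 161–174; it acts as a reverse primer.
The 3' ends face each other across positions 84–174, giving a 91 bp product.

Yes — a 91 bp product.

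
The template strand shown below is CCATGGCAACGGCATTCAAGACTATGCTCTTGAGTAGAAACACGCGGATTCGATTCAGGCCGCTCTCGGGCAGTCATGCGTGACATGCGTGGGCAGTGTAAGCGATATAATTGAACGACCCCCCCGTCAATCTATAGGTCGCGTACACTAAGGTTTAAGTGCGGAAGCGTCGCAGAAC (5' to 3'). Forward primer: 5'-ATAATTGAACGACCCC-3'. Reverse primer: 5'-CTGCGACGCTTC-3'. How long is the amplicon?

69 bp

Forward primer ATAATTGAACGACCCC is found on the top strand at positions 107–122.
Reverse complement of the reverse primer: GAAGCGTCGCAG. This occurs on the top strand at positions 164–175.
The product runs from position 107 to position 175, so its length is 175 − 107 + 1 = 69 bp.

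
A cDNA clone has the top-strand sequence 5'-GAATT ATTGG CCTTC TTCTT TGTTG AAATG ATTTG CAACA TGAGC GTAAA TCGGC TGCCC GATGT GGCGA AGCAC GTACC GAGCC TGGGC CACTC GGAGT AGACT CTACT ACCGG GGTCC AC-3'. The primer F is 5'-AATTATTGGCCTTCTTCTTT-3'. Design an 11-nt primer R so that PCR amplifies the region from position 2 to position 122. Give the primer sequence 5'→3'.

5'-GTGGACCCCGG-3'

The product's 3' end on the top strand is position 122.
The reverse primer anneals to the top strand over positions 112–122, i.e. to CCGGGGTCCAC.
Its sequence written 5'→3' is the reverse complement: GTGGACCCCGG.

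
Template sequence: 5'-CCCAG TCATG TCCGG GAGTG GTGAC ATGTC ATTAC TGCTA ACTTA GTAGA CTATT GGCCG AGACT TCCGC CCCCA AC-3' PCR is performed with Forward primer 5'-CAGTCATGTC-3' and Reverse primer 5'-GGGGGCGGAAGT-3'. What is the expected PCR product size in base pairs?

Scanning the template, CAGTCATGTC occurs at positions 3–12; this primer anneals to the bottom strand there with its 3' end pointing downstream.
The reverse primer's reverse complement is ACTTCCGCCCCC, which matches the template at positions 63–74.
Amplicon spans positions 3–74: 72 bp.

72 bp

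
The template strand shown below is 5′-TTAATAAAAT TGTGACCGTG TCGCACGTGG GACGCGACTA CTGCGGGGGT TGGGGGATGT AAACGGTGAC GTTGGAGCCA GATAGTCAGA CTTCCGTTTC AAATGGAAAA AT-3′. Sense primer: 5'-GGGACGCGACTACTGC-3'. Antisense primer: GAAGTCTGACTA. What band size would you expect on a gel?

66 bp

Scanning the template, GGGACGCGACTACTGC occurs at positions 29–44; this primer anneals to the bottom strand there with its 3' end pointing downstream.
The reverse primer's reverse complement is TAGTCAGACTTC, which matches the template at positions 83–94.
Amplicon spans positions 29–94: 66 bp.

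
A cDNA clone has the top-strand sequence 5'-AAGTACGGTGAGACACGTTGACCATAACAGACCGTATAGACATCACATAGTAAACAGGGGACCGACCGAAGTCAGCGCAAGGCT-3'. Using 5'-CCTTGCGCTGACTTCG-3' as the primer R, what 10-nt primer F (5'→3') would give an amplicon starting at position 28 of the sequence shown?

The reverse primer's reverse complement CGAAGTCAGCGCAAGG matches the template at positions 67–82; the product starts at position 28.
The forward primer is identical to the top strand over positions 28–37: CAGACCGTAT.

5'-CAGACCGTAT-3'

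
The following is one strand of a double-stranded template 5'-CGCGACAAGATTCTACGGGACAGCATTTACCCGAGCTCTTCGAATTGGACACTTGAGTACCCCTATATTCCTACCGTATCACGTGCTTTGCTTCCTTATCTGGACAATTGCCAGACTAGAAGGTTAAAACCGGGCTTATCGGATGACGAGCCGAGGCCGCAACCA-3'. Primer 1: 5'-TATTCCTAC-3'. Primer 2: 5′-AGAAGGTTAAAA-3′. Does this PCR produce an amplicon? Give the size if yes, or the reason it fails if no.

Primer 1 (TATTCCTAC) matches the top strand at positions 66–74 (3' end points downstream).
Primer 2 (AGAAGGTTAAAA) also matches the top strand directly, at positions 118–129 — its reverse complement TTTTAACCTTCT is not present.
Both primers anneal to the bottom strand with 3' ends pointing the same way, so neither can prime synthesis back toward the other.

No product — both primers anneal to the same strand and extend in the same direction.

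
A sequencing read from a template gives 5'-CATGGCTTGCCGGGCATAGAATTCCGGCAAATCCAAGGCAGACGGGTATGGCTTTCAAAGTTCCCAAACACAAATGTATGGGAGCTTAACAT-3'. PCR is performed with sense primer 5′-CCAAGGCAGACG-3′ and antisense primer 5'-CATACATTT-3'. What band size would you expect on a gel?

48 bp

Scanning the template, CCAAGGCAGACG occurs at positions 33–44; this primer anneals to the bottom strand there with its 3' end pointing downstream.
The reverse primer's reverse complement is AAATGTATG, which matches the template at positions 72–80.
Amplicon spans positions 33–80: 48 bp.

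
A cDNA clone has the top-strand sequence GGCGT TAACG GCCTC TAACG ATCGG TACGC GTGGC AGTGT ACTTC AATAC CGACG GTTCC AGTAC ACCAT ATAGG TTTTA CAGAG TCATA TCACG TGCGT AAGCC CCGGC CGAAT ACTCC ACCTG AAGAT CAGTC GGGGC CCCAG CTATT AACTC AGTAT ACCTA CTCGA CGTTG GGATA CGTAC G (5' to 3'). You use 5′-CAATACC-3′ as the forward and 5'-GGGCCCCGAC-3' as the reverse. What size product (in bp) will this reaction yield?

98 bp

Forward primer CAATACC is found on the top strand at positions 45–51.
The reverse primer's reverse complement is GTCGGGGCCC, which matches the template at positions 133–142.
Product length = (reverse-primer end) − (forward-primer start) + 1 = 142 − 45 + 1 = 98 bp.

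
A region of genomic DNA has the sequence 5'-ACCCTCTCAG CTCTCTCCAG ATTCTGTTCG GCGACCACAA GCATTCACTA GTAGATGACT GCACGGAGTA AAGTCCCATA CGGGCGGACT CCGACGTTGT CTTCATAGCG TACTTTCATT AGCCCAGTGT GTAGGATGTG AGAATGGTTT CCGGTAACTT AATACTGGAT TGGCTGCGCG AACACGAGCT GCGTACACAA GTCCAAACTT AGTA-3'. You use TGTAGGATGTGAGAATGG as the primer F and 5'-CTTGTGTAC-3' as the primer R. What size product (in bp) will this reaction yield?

The forward primer matches the template at positions 130–147.
The reverse primer's reverse complement is GTACACAAG, which matches the template at positions 193–201.
Amplicon spans positions 130–201: 72 bp.

72 bp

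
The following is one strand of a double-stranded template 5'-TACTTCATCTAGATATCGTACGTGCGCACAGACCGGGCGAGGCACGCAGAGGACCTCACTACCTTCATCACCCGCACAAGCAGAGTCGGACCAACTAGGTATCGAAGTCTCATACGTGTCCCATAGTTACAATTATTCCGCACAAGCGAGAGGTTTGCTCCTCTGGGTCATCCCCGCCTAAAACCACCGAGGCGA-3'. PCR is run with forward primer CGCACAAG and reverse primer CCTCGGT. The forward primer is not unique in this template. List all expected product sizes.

120 bp, 54 bp

The forward primer CGCACAAG matches the top strand at positions 73–80, 139–146.
The reverse primer's reverse complement is ACCGAGG, matching at positions 186–192.
Each forward site pairs with the reverse site to give a product ending at position 192: sizes 120, 54 bp.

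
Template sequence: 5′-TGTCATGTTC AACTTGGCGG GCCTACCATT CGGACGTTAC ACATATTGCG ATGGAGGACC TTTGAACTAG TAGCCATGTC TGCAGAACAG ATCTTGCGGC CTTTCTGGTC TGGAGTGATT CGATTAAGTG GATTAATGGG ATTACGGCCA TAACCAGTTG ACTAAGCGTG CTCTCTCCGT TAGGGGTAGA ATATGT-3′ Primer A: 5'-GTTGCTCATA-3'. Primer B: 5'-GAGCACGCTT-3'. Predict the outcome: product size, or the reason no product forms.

Primer A (GTTGCTCATA) does not match the top strand, and its reverse complement TATGAGCAAC does not match either.
With no annealing site for primer A, no amplification occurs.

No product — primer A has no binding site in the template.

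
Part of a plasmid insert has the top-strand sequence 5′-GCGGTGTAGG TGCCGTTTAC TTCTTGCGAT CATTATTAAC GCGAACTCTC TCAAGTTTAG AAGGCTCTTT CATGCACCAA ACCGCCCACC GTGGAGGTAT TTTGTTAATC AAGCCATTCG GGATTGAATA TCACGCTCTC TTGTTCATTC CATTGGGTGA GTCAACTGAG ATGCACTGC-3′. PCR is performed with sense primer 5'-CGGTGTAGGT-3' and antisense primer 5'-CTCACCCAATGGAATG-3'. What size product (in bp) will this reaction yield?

160 bp

The forward primer matches the template at positions 2–11.
Taking the reverse complement of CTCACCCAATGGAATG gives CATTCCATTGGGTGAG, found at positions 146–161 on the template; the primer anneals here to the top strand with its 3' end pointing upstream.
Product length = (reverse-primer end) − (forward-primer start) + 1 = 161 − 2 + 1 = 160 bp.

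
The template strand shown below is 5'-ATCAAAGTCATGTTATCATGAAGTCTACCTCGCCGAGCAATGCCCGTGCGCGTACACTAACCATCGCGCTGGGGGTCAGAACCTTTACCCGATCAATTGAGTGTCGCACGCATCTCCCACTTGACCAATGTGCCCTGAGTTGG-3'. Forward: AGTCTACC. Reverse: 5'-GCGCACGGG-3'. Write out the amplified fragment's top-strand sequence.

Scanning the template, AGTCTACC occurs at positions 22–29; this primer anneals to the bottom strand there with its 3' end pointing downstream.
The reverse primer's reverse complement is CCCGTGCGC, which matches the template at positions 43–51.
The product is the template from position 22 through 51 (30 bp).

5'-AGTCTACCTCGCCGAGCAATGCCCGTGCGC-3'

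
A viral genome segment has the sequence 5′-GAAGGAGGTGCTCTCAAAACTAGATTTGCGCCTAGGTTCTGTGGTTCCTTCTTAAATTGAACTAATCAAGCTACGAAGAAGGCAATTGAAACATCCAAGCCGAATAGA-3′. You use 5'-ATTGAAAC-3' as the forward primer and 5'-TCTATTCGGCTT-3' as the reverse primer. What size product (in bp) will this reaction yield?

Forward primer ATTGAAAC is found on the top strand at positions 85–92.
The reverse primer's reverse complement is AAGCCGAATAGA, which matches the template at positions 97–108.
The product runs from position 85 to position 108, so its length is 108 − 85 + 1 = 24 bp.

24 bp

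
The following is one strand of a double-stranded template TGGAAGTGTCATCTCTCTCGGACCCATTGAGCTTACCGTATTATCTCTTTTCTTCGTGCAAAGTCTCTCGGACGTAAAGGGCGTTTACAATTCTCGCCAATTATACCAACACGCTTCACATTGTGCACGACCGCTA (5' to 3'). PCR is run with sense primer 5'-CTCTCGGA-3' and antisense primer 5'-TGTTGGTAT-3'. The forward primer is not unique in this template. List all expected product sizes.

The forward primer CTCTCGGA matches the top strand at positions 15–22, 65–72.
The reverse primer's reverse complement is ATACCAACA, matching at positions 103–111.
Each forward site pairs with the reverse site to give a product ending at position 111: sizes 97, 47 bp.

97 bp, 47 bp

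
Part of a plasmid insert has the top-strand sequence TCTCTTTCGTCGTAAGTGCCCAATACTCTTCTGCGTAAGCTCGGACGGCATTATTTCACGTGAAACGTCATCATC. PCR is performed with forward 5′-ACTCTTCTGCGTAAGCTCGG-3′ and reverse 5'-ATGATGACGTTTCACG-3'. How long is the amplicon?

The forward primer matches the template at positions 25–44.
Reverse complement of the reverse primer: CGTGAAACGTCATCAT. This occurs on the top strand at positions 59–74.
Product length = (reverse-primer end) − (forward-primer start) + 1 = 74 − 25 + 1 = 50 bp.

50 bp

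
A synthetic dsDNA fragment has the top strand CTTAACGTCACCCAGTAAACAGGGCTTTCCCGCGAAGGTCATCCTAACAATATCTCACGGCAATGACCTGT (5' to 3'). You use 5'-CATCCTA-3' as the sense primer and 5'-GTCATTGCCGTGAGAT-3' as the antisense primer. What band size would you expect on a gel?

28 bp

Scanning the template, CATCCTA occurs at positions 40–46; this primer anneals to the bottom strand there with its 3' end pointing downstream.
The reverse primer's reverse complement is ATCTCACGGCAATGAC, which matches the template at positions 52–67.
The product runs from position 40 to position 67, so its length is 67 − 40 + 1 = 28 bp.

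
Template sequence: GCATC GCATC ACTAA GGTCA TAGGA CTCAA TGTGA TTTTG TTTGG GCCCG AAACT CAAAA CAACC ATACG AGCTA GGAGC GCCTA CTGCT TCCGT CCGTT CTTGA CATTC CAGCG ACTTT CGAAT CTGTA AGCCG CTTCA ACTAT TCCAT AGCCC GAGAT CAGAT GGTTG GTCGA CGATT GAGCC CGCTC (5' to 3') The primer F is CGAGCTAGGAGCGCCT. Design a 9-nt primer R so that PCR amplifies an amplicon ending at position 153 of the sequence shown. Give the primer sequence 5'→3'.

The forward primer binds at positions 69–84; the product's 3' end on the top strand is position 153.
The reverse primer anneals to the top strand over positions 145–153, i.e. to TTCCATAGC.
Its sequence written 5'→3' is the reverse complement: GCTATGGAA.

5'-GCTATGGAA-3'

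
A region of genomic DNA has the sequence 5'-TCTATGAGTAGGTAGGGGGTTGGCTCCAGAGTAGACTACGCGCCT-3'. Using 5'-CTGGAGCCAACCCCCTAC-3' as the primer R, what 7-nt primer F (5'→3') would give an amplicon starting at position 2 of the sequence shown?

5'-CTATGAG-3'

The reverse primer's reverse complement GTAGGGGGTTGGCTCCAG matches the template at positions 12–29; the product starts at position 2.
The forward primer is identical to the top strand over positions 2–8: CTATGAG.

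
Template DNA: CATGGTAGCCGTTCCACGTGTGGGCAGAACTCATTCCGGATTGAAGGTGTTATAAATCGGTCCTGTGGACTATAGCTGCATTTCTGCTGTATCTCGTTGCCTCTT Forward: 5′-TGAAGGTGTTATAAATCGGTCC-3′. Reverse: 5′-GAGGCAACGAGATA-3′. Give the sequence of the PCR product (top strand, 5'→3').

5'-TGAAGGTGTTATAAATCGGTCCTGTGGACTATAGCTGCATTTCTGCTGTATCTCGTTGCCTC-3'

Forward primer TGAAGGTGTTATAAATCGGTCC is found on the top strand at positions 42–63.
Reverse complement of the reverse primer: TATCTCGTTGCCTC. This occurs on the top strand at positions 90–103.
The product is the template from position 42 through 103 (62 bp).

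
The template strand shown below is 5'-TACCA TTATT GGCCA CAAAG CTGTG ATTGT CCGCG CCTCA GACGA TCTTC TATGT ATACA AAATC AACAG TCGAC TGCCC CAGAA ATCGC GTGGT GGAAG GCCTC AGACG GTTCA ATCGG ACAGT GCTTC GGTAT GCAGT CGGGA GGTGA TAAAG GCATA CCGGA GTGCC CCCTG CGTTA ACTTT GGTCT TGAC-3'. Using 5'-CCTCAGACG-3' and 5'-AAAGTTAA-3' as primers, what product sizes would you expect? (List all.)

The forward primer CCTCAGACG matches the top strand at positions 36–44, 102–110.
The reverse primer's reverse complement is TTAACTTT, matching at positions 178–185.
Each forward site pairs with the reverse site to give a product ending at position 185: sizes 150, 84 bp.

150 bp, 84 bp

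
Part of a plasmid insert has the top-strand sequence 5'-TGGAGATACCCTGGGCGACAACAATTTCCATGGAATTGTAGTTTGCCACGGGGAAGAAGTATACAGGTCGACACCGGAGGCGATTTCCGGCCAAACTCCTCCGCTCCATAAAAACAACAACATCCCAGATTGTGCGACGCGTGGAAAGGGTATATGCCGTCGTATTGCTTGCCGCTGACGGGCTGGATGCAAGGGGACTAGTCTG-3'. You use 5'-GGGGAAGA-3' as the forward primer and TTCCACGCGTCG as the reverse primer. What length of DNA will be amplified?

97 bp

Forward primer GGGGAAGA is found on the top strand at positions 50–57.
The reverse primer's reverse complement is CGACGCGTGGAA, which matches the template at positions 135–146.
Amplicon spans positions 50–146: 97 bp.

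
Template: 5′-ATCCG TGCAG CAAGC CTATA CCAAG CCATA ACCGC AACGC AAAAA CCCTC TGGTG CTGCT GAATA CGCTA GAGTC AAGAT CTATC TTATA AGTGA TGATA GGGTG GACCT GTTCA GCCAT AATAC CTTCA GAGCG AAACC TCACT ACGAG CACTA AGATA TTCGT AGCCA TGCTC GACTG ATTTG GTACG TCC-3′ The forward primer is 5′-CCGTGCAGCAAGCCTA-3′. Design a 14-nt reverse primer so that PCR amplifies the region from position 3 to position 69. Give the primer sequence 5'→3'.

The product's 3' end on the top strand is position 69.
The reverse primer anneals to the top strand over positions 56–69, i.e. to CTGCTGAATACGCT.
Its sequence written 5'→3' is the reverse complement: AGCGTATTCAGCAG.

5'-AGCGTATTCAGCAG-3'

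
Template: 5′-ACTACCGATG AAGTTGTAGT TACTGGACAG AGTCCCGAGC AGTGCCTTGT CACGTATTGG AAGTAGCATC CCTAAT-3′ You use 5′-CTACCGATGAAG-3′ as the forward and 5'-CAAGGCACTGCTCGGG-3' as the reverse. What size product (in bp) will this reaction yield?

48 bp

The forward primer matches the template at positions 2–13.
Reverse complement of the reverse primer: CCCGAGCAGTGCCTTG. This occurs on the top strand at positions 34–49.
Amplicon spans positions 2–49: 48 bp.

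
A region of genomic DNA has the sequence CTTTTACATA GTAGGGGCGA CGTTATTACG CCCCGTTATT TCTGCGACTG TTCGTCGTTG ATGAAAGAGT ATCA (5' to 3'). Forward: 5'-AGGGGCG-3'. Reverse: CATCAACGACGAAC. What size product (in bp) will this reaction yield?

The forward primer matches the template at positions 13–19.
Taking the reverse complement of CATCAACGACGAAC gives GTTCGTCGTTGATG, found at positions 50–63 on the template; the primer anneals here to the top strand with its 3' end pointing upstream.
The product runs from position 13 to position 63, so its length is 63 − 13 + 1 = 51 bp.

51 bp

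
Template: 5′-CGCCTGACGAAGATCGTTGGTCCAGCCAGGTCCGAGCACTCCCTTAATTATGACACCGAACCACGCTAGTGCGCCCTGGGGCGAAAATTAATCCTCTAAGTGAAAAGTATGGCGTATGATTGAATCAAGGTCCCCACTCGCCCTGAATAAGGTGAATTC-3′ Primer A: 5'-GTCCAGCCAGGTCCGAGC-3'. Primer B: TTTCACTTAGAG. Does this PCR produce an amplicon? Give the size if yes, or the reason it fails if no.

Primer A (GTCCAGCCAGGTCCGAGC) matches the top strand at positions 20–37; it acts as a forward primer.
Primer B's reverse complement is CTCTAAGTGAAA, matching the top strand at positions 94–105; it acts as a reverse primer.
The 3' ends face each other across positions 20–105, giving an 86 bp product.

Yes — an 86 bp product.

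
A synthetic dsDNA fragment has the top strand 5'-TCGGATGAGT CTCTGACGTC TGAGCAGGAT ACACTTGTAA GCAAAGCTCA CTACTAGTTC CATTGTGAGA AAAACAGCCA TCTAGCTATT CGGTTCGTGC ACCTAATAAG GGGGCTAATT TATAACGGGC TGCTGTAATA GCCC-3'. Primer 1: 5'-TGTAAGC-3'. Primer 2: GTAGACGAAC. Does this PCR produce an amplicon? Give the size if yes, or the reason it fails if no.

Primer 2 (GTAGACGAAC) does not match the top strand, and its reverse complement GTTCGTCTAC does not match either.
With no annealing site for primer 2, no amplification occurs.

No product — primer 2 has no binding site in the template.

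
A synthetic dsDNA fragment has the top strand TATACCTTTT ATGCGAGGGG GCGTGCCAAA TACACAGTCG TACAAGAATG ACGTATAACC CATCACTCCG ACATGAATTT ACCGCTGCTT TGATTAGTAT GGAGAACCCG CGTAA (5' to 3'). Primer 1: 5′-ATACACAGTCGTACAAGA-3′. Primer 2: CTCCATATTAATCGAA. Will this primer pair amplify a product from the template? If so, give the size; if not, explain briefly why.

No product — primer 2 has no binding site in the template.

Primer 2 (CTCCATATTAATCGAA) does not match the top strand, and its reverse complement TTCGATTAATATGGAG does not match either.
With no annealing site for primer 2, no amplification occurs.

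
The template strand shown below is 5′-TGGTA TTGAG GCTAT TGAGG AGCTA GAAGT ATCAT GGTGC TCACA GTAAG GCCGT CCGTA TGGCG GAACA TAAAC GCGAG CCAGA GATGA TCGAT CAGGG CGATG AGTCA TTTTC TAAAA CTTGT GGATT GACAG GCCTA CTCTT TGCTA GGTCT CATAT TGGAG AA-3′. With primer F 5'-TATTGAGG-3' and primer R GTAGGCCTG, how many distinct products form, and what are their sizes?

The forward primer TATTGAGG matches the top strand at positions 4–11, 13–20.
The reverse primer's reverse complement is CAGGCCTAC, matching at positions 133–141.
Each forward site pairs with the reverse site to give a product ending at position 141: sizes 138, 129 bp.

Two products: 138 bp, 129 bp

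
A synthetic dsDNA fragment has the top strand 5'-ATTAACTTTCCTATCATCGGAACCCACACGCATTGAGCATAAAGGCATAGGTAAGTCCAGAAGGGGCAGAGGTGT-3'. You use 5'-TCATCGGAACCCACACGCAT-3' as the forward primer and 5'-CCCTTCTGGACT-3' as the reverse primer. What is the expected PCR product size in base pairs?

52 bp

The forward primer matches the template at positions 14–33.
The reverse primer's reverse complement is AGTCCAGAAGGG, which matches the template at positions 54–65.
Product length = (reverse-primer end) − (forward-primer start) + 1 = 65 − 14 + 1 = 52 bp.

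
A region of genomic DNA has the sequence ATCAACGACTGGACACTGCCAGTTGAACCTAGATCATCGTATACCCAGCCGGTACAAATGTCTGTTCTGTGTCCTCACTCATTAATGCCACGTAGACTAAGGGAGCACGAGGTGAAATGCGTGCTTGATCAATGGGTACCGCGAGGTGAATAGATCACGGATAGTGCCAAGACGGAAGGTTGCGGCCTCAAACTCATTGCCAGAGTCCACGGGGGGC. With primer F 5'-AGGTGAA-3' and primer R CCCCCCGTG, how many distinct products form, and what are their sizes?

The forward primer AGGTGAA matches the top strand at positions 110–116, 144–150.
The reverse primer's reverse complement is CACGGGGGG, matching at positions 208–216.
Each forward site pairs with the reverse site to give a product ending at position 216: sizes 107, 73 bp.

Two products: 107 bp, 73 bp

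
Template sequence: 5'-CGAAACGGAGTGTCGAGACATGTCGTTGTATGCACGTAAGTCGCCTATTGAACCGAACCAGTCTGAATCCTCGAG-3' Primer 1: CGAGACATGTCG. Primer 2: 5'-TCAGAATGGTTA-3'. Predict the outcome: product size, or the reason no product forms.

Primer 2 (TCAGAATGGTTA) does not match the top strand, and its reverse complement TAACCATTCTGA does not match either.
With no annealing site for primer 2, no amplification occurs.

No product — primer 2 has no binding site in the template.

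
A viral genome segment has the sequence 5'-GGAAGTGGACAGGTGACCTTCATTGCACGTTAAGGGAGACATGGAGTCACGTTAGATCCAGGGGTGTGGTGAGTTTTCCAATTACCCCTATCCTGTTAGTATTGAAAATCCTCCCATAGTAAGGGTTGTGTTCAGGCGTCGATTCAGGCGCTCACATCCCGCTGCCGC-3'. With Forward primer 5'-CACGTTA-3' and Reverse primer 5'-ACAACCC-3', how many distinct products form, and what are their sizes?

The forward primer CACGTTA matches the top strand at positions 26–32, 48–54.
The reverse primer's reverse complement is GGGTTGT, matching at positions 123–129.
Each forward site pairs with the reverse site to give a product ending at position 129: sizes 104, 82 bp.

Two products: 104 bp, 82 bp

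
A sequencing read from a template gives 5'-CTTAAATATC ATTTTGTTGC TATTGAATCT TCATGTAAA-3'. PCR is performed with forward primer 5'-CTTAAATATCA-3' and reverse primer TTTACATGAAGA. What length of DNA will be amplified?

39 bp

Scanning the template, CTTAAATATCA occurs at positions 1–11; this primer anneals to the bottom strand there with its 3' end pointing downstream.
The reverse primer's reverse complement is TCTTCATGTAAA, which matches the template at positions 28–39.
Amplicon spans positions 1–39: 39 bp.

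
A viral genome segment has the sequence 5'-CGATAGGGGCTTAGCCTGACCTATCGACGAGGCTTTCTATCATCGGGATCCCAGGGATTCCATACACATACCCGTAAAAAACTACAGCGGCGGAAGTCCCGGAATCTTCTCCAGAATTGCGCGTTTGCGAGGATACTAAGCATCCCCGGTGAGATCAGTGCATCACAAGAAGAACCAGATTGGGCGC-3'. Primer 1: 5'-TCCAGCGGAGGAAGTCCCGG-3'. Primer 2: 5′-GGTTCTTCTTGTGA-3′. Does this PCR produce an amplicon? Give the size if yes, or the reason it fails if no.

Primer 1 (TCCAGCGGAGGAAGTCCCGG) does not match the top strand, and its reverse complement CCGGGACTTCCTCCGCTGGA does not match either.
With no annealing site for primer 1, no amplification occurs.

No product — primer 1 has no binding site in the template.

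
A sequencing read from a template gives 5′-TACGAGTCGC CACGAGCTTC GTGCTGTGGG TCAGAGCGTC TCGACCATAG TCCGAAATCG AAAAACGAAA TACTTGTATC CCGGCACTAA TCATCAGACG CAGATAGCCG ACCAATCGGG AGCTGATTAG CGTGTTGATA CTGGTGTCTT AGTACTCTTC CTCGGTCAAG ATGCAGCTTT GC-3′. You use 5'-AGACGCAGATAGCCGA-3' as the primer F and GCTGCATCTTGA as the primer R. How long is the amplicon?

82 bp

Forward primer AGACGCAGATAGCCGA is found on the top strand at positions 96–111.
Reverse complement of the reverse primer: TCAAGATGCAGC. This occurs on the top strand at positions 166–177.
Amplicon spans positions 96–177: 82 bp.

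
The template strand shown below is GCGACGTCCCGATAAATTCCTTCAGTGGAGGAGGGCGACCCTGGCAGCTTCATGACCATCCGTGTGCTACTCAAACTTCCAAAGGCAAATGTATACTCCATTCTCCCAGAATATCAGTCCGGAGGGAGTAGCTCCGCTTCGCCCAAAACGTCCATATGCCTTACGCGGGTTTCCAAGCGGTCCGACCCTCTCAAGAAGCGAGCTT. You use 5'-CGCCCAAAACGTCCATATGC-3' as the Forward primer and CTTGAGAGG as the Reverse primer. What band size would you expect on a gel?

Forward primer CGCCCAAAACGTCCATATGC is found on the top strand at positions 140–159.
Taking the reverse complement of CTTGAGAGG gives CCTCTCAAG, found at positions 187–195 on the template; the primer anneals here to the top strand with its 3' end pointing upstream.
Product length = (reverse-primer end) − (forward-primer start) + 1 = 195 − 140 + 1 = 56 bp.

56 bp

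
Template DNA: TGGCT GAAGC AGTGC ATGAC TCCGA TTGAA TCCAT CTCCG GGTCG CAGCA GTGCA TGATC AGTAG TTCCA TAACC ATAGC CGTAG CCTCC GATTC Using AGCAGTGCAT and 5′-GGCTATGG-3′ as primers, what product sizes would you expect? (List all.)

74 bp, 35 bp

The forward primer AGCAGTGCAT matches the top strand at positions 8–17, 47–56.
The reverse primer's reverse complement is CCATAGCC, matching at positions 74–81.
Each forward site pairs with the reverse site to give a product ending at position 81: sizes 74, 35 bp.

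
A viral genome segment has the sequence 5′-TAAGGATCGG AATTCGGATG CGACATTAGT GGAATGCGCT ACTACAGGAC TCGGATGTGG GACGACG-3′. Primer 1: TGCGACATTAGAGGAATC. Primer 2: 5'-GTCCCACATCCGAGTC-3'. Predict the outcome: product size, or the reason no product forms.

Primer 1 (TGCGACATTAGAGGAATC) does not match the top strand, and its reverse complement GATTCCTCTAATGTCGCA does not match either.
With no annealing site for primer 1, no amplification occurs.

No product — primer 1 has no binding site in the template.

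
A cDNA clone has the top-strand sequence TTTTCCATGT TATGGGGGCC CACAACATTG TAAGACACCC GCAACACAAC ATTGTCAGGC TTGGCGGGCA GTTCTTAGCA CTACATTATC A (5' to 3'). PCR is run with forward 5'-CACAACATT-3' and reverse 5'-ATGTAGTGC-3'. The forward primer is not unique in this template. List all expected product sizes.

66 bp, 42 bp

The forward primer CACAACATT matches the top strand at positions 21–29, 45–53.
The reverse primer's reverse complement is GCACTACAT, matching at positions 78–86.
Each forward site pairs with the reverse site to give a product ending at position 86: sizes 66, 42 bp.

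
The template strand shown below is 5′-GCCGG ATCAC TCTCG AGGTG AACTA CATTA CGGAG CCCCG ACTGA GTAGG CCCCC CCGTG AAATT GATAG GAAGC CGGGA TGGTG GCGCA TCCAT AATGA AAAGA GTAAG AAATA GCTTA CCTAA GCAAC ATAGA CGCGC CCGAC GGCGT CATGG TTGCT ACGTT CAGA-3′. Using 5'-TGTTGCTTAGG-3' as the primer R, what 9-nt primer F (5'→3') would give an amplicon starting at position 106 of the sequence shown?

5'-GTAAGAAAT-3'

The reverse primer's reverse complement CCTAAGCAACA matches the template at positions 121–131; the product starts at position 106.
The forward primer is identical to the top strand over positions 106–114: GTAAGAAAT.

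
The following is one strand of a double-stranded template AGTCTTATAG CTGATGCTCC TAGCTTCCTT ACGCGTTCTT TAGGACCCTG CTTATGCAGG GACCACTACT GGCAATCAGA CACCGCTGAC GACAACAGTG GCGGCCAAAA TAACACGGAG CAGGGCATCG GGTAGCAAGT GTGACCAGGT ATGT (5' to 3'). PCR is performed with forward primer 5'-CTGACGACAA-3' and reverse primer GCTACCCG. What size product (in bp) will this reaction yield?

51 bp

Forward primer CTGACGACAA is found on the top strand at positions 86–95.
Taking the reverse complement of GCTACCCG gives CGGGTAGC, found at positions 129–136 on the template; the primer anneals here to the top strand with its 3' end pointing upstream.
The product runs from position 86 to position 136, so its length is 136 − 86 + 1 = 51 bp.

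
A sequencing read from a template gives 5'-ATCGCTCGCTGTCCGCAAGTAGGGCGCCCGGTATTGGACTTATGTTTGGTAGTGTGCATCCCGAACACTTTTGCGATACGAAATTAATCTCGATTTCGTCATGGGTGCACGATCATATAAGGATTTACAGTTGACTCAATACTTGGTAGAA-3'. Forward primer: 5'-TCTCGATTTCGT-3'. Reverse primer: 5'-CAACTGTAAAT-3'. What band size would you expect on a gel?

46 bp

The forward primer matches the template at positions 88–99.
Taking the reverse complement of CAACTGTAAAT gives ATTTACAGTTG, found at positions 123–133 on the template; the primer anneals here to the top strand with its 3' end pointing upstream.
The product runs from position 88 to position 133, so its length is 133 − 88 + 1 = 46 bp.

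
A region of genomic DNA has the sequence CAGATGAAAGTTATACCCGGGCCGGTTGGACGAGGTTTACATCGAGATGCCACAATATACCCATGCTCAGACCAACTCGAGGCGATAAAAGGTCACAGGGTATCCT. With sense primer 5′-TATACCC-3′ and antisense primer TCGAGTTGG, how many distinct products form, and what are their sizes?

Two products: 69 bp, 25 bp

The forward primer TATACCC matches the top strand at positions 12–18, 56–62.
The reverse primer's reverse complement is CCAACTCGA, matching at positions 72–80.
Each forward site pairs with the reverse site to give a product ending at position 80: sizes 69, 25 bp.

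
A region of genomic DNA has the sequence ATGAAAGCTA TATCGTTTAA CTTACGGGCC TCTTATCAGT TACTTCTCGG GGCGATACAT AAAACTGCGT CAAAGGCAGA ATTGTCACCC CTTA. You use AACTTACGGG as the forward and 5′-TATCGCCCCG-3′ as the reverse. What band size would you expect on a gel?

Forward primer AACTTACGGG is found on the top strand at positions 19–28.
Reverse complement of the reverse primer: CGGGGCGATA. This occurs on the top strand at positions 48–57.
Amplicon spans positions 19–57: 39 bp.

39 bp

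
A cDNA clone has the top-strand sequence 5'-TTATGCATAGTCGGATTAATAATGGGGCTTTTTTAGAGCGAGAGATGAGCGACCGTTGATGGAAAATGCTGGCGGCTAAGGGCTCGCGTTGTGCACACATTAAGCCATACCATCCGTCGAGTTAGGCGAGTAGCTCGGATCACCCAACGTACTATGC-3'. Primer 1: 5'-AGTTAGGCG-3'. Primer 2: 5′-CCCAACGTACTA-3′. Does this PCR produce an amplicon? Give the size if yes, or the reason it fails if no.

Primer 1 (AGTTAGGCG) matches the top strand at positions 120–128 (3' end points downstream).
Primer 2 (CCCAACGTACTA) also matches the top strand directly, at positions 143–154 — its reverse complement TAGTACGTTGGG is not present.
Both primers anneal to the bottom strand with 3' ends pointing the same way, so neither can prime synthesis back toward the other.

No product — both primers anneal to the same strand and extend in the same direction.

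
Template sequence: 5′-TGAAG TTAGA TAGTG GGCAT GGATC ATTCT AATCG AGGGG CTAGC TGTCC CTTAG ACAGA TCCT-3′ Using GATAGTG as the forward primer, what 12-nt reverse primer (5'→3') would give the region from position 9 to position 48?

The product's 3' end on the top strand is position 48.
The reverse primer anneals to the top strand over positions 37–48, i.e. to GGGGCTAGCTGT.
Its sequence written 5'→3' is the reverse complement: ACAGCTAGCCCC.

5'-ACAGCTAGCCCC-3'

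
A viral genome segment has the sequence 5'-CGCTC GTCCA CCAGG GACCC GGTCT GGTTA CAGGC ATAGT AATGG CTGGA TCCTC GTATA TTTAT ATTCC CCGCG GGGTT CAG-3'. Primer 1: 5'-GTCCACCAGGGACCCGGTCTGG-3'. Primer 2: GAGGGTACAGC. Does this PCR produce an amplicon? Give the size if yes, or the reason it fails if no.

No product — primer 2 has no binding site in the template.

Primer 2 (GAGGGTACAGC) does not match the top strand, and its reverse complement GCTGTACCCTC does not match either.
With no annealing site for primer 2, no amplification occurs.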